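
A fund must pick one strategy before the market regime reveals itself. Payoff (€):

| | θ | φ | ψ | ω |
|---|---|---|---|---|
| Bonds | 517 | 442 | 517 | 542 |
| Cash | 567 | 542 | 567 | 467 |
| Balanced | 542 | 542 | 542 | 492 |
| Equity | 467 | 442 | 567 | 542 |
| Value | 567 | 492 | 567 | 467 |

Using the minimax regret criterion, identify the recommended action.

Balanced

Column bests: θ=567, φ=542, ψ=567, ω=542.
Bonds regrets: 50, 100, 50, 0 → max 100
Cash regrets: 0, 0, 0, 75 → max 75
Balanced regrets: 25, 0, 25, 50 → max 50
Equity regrets: 100, 100, 0, 0 → max 100
Value regrets: 0, 50, 0, 75 → max 75
Smallest max regret = 50 → Balanced.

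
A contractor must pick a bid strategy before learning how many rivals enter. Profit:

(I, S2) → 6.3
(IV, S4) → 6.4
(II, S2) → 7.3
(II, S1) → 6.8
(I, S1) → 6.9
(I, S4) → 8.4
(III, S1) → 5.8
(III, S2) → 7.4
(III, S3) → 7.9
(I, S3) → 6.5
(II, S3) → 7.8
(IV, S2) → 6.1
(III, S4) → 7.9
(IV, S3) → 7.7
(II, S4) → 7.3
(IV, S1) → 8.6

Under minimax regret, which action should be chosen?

I

Column bests: S1=8.6, S2=7.4, S3=7.9, S4=8.4.
I regrets: 1.7, 1.1, 1.4, 0.0 → max 1.7
II regrets: 1.8, 0.1, 0.1, 1.1 → max 1.8
III regrets: 2.8, 0.0, 0.0, 0.5 → max 2.8
IV regrets: 0.0, 1.3, 0.2, 2.0 → max 2.0
Smallest max regret = 1.7 → I.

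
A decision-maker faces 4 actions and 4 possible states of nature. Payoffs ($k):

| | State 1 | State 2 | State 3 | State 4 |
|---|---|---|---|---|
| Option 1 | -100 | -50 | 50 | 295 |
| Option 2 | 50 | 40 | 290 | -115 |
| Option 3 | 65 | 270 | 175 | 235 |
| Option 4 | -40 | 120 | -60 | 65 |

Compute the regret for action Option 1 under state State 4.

0

Best payoff under State 4 is 295.
Regret = 295 − 295 = 0.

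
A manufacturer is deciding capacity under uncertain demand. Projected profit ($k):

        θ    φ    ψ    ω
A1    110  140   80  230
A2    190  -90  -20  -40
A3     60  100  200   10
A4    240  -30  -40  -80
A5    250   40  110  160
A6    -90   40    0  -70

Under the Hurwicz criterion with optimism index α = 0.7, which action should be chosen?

A1: 0.7·230 + 0.3·80 = 185
A2: 0.7·190 + 0.3·(-90) = 106
A3: 0.7·200 + 0.3·10 = 143
A4: 0.7·240 + 0.3·(-80) = 144
A5: 0.7·250 + 0.3·40 = 187
A6: 0.7·40 + 0.3·(-90) = 1
Highest Hurwicz score = 187 → A5.

A5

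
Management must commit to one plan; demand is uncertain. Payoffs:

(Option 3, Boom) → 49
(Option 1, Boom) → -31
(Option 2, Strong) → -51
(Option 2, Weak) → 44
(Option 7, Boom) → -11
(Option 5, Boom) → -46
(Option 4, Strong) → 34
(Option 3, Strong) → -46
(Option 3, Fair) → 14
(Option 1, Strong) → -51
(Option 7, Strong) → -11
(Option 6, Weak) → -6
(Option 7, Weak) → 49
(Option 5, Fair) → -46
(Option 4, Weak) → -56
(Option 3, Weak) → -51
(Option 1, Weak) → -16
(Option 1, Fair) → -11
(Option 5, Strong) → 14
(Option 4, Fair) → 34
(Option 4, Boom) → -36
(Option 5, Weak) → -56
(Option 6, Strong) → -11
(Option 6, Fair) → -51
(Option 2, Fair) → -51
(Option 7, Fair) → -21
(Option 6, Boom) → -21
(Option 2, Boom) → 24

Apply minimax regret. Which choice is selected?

Column bests: Weak=49, Fair=34, Strong=34, Boom=49.
Option 1 regrets: 65, 45, 85, 80 → max 85
Option 2 regrets: 5, 85, 85, 25 → max 85
Option 3 regrets: 100, 20, 80, 0 → max 100
Option 4 regrets: 105, 0, 0, 85 → max 105
Option 5 regrets: 105, 80, 20, 95 → max 105
Option 6 regrets: 55, 85, 45, 70 → max 85
Option 7 regrets: 0, 55, 45, 60 → max 60
Smallest max regret = 60 → Option 7.

Option 7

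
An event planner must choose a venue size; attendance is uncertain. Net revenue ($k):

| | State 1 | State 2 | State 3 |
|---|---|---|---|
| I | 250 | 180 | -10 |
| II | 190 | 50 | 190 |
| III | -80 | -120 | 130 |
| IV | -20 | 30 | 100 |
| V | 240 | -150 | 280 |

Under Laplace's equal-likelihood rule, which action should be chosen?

II

Row averages: I=140, II=430/3, III=-70/3, IV=110/3, V=370/3
Highest average = 430/3 → II.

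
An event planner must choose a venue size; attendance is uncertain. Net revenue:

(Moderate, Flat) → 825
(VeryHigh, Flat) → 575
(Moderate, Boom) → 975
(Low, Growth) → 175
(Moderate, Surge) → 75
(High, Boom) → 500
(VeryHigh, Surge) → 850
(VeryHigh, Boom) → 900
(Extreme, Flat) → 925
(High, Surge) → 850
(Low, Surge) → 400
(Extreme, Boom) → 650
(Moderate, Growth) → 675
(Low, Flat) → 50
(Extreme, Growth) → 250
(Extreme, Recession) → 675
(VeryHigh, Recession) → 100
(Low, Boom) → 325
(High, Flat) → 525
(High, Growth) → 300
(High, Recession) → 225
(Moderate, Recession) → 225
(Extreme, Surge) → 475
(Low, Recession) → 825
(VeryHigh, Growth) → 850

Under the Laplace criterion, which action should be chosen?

Row averages: Low=355, Moderate=555, High=480, VeryHigh=655, Extreme=595
Highest average = 655 → VeryHigh.

VeryHigh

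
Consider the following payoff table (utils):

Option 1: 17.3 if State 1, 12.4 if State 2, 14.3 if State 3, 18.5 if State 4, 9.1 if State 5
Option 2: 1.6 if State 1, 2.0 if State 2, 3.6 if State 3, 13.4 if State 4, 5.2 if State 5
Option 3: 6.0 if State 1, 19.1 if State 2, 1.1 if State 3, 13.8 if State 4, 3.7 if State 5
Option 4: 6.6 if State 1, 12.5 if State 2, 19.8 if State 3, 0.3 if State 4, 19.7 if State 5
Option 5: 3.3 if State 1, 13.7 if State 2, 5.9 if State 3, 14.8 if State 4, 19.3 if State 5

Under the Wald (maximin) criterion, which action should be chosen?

Option 1

Row minima: Option 1=9.1, Option 2=1.6, Option 3=1.1, Option 4=0.3, Option 5=3.3
Best worst-case = 9.1 → Option 1.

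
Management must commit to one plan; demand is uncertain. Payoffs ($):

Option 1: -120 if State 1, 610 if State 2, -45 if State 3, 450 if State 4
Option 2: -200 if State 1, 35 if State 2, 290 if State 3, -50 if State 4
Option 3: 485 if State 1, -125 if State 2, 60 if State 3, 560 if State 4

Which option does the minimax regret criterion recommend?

Column bests: State 1=485, State 2=610, State 3=290, State 4=560.
Option 1 regrets: 605, 0, 335, 110 → max 605
Option 2 regrets: 685, 575, 0, 610 → max 685
Option 3 regrets: 0, 735, 230, 0 → max 735
Smallest max regret = 605 → Option 1.

Option 1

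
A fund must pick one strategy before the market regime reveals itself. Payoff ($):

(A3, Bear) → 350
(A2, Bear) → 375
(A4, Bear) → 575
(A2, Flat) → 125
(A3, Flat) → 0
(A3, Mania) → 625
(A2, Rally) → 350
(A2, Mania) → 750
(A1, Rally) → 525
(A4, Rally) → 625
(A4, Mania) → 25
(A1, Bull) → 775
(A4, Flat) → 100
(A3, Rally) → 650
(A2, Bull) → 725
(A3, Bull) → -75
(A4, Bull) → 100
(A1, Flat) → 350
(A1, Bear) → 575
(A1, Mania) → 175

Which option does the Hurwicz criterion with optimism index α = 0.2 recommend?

A1

A1: 0.2·775 + 0.8·175 = 295
A2: 0.2·750 + 0.8·125 = 250
A3: 0.2·650 + 0.8·(-75) = 70
A4: 0.2·625 + 0.8·25 = 145
Highest Hurwicz score = 295 → A1.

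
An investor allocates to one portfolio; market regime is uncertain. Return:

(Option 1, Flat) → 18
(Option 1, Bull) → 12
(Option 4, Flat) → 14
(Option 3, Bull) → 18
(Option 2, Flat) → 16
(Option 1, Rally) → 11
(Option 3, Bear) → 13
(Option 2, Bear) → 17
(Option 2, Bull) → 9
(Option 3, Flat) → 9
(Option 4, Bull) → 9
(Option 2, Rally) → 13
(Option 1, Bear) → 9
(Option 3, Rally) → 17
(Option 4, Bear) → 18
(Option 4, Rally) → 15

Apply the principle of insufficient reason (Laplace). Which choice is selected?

Option 3

Row averages: Option 1=12.5, Option 2=13.75, Option 3=14.25, Option 4=14
Highest average = 14.25 → Option 3.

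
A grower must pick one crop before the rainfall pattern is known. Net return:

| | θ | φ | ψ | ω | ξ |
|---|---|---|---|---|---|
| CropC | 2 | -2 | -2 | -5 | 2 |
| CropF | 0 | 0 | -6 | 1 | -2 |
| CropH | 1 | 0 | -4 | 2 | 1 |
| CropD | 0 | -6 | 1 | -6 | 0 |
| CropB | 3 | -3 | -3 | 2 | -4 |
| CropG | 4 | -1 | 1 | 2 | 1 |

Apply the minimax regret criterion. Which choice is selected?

Column bests: θ=4, φ=0, ψ=1, ω=2, ξ=2.
CropC regrets: 2, 2, 3, 7, 0 → max 7
CropF regrets: 4, 0, 7, 1, 4 → max 7
CropH regrets: 3, 0, 5, 0, 1 → max 5
CropD regrets: 4, 6, 0, 8, 2 → max 8
CropB regrets: 1, 3, 4, 0, 6 → max 6
CropG regrets: 0, 1, 0, 0, 1 → max 1
Smallest max regret = 1 → CropG.

CropG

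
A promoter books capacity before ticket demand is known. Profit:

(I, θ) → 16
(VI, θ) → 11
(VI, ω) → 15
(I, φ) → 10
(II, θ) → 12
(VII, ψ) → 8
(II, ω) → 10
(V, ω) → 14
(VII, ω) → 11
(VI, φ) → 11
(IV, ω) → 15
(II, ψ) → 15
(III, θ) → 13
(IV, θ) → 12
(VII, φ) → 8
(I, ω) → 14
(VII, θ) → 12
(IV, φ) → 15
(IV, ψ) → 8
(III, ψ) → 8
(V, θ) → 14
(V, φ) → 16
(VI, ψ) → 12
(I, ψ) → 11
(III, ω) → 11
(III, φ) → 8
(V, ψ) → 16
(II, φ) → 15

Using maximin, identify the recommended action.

Row minima: I=10, II=10, III=8, IV=8, V=14, VI=11, VII=8
Best worst-case = 14 → V.

V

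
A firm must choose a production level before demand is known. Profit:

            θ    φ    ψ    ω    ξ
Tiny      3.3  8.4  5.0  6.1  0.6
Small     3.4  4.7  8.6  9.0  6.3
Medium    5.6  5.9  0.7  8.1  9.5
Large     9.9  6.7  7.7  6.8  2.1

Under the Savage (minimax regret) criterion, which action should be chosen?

Column bests: θ=9.9, φ=8.4, ψ=8.6, ω=9.0, ξ=9.5.
Tiny regrets: 6.6, 0.0, 3.6, 2.9, 8.9 → max 8.9
Small regrets: 6.5, 3.7, 0.0, 0.0, 3.2 → max 6.5
Medium regrets: 4.3, 2.5, 7.9, 0.9, 0.0 → max 7.9
Large regrets: 0.0, 1.7, 0.9, 2.2, 7.4 → max 7.4
Smallest max regret = 6.5 → Small.

Small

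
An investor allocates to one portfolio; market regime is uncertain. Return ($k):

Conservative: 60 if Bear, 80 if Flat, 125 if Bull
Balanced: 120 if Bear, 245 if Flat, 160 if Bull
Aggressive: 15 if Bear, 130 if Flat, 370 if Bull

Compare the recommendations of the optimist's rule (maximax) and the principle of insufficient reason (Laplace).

maximax → Aggressive; laplace → Balanced (disagree)

Row maxima: Conservative=125, Balanced=245, Aggressive=370
Best best-case = 370 → Aggressive.
Row averages: Conservative=265/3, Balanced=175, Aggressive=515/3
Highest average = 175 → Balanced.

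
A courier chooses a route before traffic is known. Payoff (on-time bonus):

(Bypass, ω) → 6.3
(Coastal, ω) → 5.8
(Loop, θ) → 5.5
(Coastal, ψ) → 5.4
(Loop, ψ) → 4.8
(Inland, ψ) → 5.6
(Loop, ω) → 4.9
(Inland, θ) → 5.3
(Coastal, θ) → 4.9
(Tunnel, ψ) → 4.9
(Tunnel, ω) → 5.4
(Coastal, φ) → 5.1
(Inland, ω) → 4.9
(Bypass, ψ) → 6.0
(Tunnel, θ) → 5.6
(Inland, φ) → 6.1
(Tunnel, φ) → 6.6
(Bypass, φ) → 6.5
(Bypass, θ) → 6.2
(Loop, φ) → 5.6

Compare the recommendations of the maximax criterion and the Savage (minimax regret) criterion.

Row maxima: Inland=6.1, Tunnel=6.6, Bypass=6.5, Coastal=5.8, Loop=5.6
Best best-case = 6.6 → Tunnel.
Column bests: θ=6.2, φ=6.6, ψ=6.0, ω=6.3.
Inland regrets: 0.9, 0.5, 0.4, 1.4 → max 1.4
Tunnel regrets: 0.6, 0.0, 1.1, 0.9 → max 1.1
Bypass regrets: 0.0, 0.1, 0.0, 0.0 → max 0.1
Coastal regrets: 1.3, 1.5, 0.6, 0.5 → max 1.5
Loop regrets: 0.7, 1.0, 1.2, 1.4 → max 1.4
Smallest max regret = 0.1 → Bypass.

maximax → Tunnel; minimax regret → Bypass (disagree)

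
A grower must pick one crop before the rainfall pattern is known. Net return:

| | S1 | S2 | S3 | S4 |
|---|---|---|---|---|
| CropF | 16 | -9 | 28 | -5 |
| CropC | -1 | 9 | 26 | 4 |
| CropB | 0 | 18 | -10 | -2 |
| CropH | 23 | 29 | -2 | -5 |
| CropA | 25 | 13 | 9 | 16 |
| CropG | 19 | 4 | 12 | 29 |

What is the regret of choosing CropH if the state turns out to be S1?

2

Best payoff under S1 is 25.
Regret = 25 − 23 = 2.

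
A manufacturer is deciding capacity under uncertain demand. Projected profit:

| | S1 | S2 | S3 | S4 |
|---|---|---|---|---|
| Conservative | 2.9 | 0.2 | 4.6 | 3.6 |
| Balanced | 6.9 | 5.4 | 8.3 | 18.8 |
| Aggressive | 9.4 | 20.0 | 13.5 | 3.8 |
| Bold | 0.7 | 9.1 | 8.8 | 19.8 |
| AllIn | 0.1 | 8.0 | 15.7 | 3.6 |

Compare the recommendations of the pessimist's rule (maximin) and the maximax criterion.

maximin → Balanced; maximax → Aggressive (disagree)

Row minima: Conservative=0.2, Balanced=5.4, Aggressive=3.8, Bold=0.7, AllIn=0.1
Best worst-case = 5.4 → Balanced.
Row maxima: Conservative=4.6, Balanced=18.8, Aggressive=20.0, Bold=19.8, AllIn=15.7
Best best-case = 20.0 → Aggressive.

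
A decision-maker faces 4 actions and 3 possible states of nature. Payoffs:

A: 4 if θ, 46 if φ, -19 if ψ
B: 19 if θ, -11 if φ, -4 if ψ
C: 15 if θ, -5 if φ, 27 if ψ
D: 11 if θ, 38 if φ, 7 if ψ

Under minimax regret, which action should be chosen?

Column bests: θ=19, φ=46, ψ=27.
A regrets: 15, 0, 46 → max 46
B regrets: 0, 57, 31 → max 57
C regrets: 4, 51, 0 → max 51
D regrets: 8, 8, 20 → max 20
Smallest max regret = 20 → D.

D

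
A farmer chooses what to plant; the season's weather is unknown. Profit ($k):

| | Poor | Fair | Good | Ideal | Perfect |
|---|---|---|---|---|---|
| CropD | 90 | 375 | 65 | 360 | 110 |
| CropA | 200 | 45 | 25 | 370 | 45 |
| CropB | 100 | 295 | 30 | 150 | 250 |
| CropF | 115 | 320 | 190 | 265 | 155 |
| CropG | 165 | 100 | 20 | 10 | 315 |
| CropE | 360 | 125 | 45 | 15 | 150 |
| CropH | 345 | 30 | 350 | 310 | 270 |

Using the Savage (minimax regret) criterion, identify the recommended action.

Column bests: Poor=360, Fair=375, Good=350, Ideal=370, Perfect=315.
CropD regrets: 270, 0, 285, 10, 205 → max 285
CropA regrets: 160, 330, 325, 0, 270 → max 330
CropB regrets: 260, 80, 320, 220, 65 → max 320
CropF regrets: 245, 55, 160, 105, 160 → max 245
CropG regrets: 195, 275, 330, 360, 0 → max 360
CropE regrets: 0, 250, 305, 355, 165 → max 355
CropH regrets: 15, 345, 0, 60, 45 → max 345
Smallest max regret = 245 → CropF.

CropF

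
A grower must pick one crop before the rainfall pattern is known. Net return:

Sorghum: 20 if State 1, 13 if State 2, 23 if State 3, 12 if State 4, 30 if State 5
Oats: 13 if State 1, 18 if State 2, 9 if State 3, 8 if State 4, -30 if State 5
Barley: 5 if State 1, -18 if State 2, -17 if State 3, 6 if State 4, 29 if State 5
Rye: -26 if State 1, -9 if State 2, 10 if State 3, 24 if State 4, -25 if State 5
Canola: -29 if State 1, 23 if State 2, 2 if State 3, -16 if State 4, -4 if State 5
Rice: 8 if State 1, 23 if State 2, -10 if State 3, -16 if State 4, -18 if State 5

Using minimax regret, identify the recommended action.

Column bests: State 1=20, State 2=23, State 3=23, State 4=24, State 5=30.
Sorghum regrets: 0, 10, 0, 12, 0 → max 12
Oats regrets: 7, 5, 14, 16, 60 → max 60
Barley regrets: 15, 41, 40, 18, 1 → max 41
Rye regrets: 46, 32, 13, 0, 55 → max 55
Canola regrets: 49, 0, 21, 40, 34 → max 49
Rice regrets: 12, 0, 33, 40, 48 → max 48
Smallest max regret = 12 → Sorghum.

Sorghum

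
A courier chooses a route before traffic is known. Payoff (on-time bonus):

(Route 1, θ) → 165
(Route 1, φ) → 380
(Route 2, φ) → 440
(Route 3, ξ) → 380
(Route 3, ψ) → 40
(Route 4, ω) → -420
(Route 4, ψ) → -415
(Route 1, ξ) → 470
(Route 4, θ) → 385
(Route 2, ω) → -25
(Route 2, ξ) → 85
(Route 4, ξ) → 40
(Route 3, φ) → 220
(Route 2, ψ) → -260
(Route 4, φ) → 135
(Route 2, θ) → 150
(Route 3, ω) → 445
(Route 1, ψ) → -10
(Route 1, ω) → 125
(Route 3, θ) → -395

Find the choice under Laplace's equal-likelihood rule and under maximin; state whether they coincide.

laplace → Route 1; maximin → Route 1 (agree)

Row averages: Route 1=226, Route 2=78, Route 3=138, Route 4=-55
Highest average = 226 → Route 1.
Row minima: Route 1=-10, Route 2=-260, Route 3=-395, Route 4=-420
Best worst-case = -10 → Route 1.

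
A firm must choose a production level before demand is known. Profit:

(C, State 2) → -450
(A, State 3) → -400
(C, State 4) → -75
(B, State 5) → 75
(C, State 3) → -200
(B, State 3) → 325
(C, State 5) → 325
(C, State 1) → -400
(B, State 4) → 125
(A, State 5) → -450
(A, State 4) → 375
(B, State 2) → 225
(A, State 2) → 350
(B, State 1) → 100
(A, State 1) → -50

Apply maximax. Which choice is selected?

Row maxima: A=375, B=325, C=325
Best best-case = 375 → A.

A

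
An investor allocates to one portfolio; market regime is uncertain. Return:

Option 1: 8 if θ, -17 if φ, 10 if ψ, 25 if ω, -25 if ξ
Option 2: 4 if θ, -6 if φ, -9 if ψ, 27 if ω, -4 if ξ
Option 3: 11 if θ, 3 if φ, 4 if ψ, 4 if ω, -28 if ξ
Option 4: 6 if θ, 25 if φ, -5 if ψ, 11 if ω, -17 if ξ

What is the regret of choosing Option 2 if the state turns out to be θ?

Best payoff under θ is 11.
Regret = 11 − 4 = 7.

7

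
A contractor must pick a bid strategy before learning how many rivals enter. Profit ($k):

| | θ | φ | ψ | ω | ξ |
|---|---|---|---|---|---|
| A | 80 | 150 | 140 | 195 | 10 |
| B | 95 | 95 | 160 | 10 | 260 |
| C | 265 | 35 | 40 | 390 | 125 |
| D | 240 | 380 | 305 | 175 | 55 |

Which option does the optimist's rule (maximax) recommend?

Row maxima: A=195, B=260, C=390, D=380
Best best-case = 390 → C.

C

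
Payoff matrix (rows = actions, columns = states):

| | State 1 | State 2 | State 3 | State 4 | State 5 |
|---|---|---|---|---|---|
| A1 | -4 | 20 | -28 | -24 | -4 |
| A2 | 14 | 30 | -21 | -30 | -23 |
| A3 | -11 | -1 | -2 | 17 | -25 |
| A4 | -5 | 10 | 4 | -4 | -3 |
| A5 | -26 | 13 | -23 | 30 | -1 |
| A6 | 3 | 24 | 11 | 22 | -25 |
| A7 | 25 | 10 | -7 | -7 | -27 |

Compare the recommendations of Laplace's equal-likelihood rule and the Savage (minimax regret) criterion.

Row averages: A1=-8, A2=-6, A3=-4.4, A4=0.4, A5=-1.4, A6=7, A7=-1.2
Highest average = 7 → A6.
Column bests: State 1=25, State 2=30, State 3=11, State 4=30, State 5=-1.
A1 regrets: 29, 10, 39, 54, 3 → max 54
A2 regrets: 11, 0, 32, 60, 22 → max 60
A3 regrets: 36, 31, 13, 13, 24 → max 36
A4 regrets: 30, 20, 7, 34, 2 → max 34
A5 regrets: 51, 17, 34, 0, 0 → max 51
A6 regrets: 22, 6, 0, 8, 24 → max 24
A7 regrets: 0, 20, 18, 37, 26 → max 37
Smallest max regret = 24 → A6.

laplace → A6; minimax regret → A6 (agree)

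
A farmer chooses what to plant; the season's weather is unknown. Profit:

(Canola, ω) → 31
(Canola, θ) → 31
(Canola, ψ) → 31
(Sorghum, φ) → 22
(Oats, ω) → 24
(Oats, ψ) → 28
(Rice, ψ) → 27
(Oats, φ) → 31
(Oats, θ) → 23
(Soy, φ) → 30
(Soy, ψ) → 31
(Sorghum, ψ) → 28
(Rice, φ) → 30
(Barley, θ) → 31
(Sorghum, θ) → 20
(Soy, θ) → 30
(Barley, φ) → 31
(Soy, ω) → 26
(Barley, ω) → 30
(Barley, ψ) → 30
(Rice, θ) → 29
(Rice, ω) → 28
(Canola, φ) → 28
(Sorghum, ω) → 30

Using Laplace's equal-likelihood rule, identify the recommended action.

Barley

Row averages: Soy=29.25, Canola=30.25, Rice=28.5, Barley=30.5, Oats=26.5, Sorghum=25
Highest average = 30.5 → Barley.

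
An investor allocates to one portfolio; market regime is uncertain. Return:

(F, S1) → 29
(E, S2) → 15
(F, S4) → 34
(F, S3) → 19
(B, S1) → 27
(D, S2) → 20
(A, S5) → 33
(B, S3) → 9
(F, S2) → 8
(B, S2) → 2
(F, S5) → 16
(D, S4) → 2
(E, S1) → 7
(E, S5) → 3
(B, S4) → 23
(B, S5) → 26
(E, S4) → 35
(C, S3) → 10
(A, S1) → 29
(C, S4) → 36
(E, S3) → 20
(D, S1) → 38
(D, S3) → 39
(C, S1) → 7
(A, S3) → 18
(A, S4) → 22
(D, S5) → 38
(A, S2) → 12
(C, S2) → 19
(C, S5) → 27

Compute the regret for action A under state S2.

Best payoff under S2 is 20.
Regret = 20 − 12 = 8.

8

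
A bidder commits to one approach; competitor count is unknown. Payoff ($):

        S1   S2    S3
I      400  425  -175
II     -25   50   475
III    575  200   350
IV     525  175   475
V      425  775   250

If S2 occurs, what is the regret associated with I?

Best payoff under S2 is 775.
Regret = 775 − 425 = 350.

350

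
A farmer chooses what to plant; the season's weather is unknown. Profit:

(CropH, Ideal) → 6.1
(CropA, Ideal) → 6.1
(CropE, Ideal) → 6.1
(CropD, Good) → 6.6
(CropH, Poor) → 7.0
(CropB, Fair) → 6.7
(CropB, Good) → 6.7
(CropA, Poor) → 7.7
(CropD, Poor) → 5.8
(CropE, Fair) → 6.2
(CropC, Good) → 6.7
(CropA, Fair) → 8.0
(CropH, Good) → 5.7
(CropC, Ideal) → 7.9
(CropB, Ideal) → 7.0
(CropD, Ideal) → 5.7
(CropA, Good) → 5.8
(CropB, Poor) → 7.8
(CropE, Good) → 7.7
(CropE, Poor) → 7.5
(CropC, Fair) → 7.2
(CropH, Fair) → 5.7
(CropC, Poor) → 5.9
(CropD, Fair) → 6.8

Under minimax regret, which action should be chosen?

Column bests: Poor=7.8, Fair=8.0, Good=7.7, Ideal=7.9.
CropA regrets: 0.1, 0.0, 1.9, 1.8 → max 1.9
CropC regrets: 1.9, 0.8, 1.0, 0.0 → max 1.9
CropE regrets: 0.3, 1.8, 0.0, 1.8 → max 1.8
CropH regrets: 0.8, 2.3, 2.0, 1.8 → max 2.3
CropD regrets: 2.0, 1.2, 1.1, 2.2 → max 2.2
CropB regrets: 0.0, 1.3, 1.0, 0.9 → max 1.3
Smallest max regret = 1.3 → CropB.

CropB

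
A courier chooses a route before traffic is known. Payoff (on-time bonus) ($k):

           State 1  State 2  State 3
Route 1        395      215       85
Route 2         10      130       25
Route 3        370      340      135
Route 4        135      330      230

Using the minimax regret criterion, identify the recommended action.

Route 3

Column bests: State 1=395, State 2=340, State 3=230.
Route 1 regrets: 0, 125, 145 → max 145
Route 2 regrets: 385, 210, 205 → max 385
Route 3 regrets: 25, 0, 95 → max 95
Route 4 regrets: 260, 10, 0 → max 260
Smallest max regret = 95 → Route 3.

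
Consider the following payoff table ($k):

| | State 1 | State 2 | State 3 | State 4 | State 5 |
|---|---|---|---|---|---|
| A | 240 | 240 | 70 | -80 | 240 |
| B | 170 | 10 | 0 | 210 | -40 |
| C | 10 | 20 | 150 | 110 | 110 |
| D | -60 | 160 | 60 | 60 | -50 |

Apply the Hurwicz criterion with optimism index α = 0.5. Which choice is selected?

A: 0.5·240 + 0.5·(-80) = 80
B: 0.5·210 + 0.5·(-40) = 85
C: 0.5·150 + 0.5·10 = 80
D: 0.5·160 + 0.5·(-60) = 50
Highest Hurwicz score = 85 → B.

B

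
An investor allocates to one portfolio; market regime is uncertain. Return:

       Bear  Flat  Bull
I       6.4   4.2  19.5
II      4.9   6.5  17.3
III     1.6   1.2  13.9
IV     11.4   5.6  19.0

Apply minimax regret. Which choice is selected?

IV

Column bests: Bear=11.4, Flat=6.5, Bull=19.5.
I regrets: 5.0, 2.3, 0.0 → max 5.0
II regrets: 6.5, 0.0, 2.2 → max 6.5
III regrets: 9.8, 5.3, 5.6 → max 9.8
IV regrets: 0.0, 0.9, 0.5 → max 0.9
Smallest max regret = 0.9 → IV.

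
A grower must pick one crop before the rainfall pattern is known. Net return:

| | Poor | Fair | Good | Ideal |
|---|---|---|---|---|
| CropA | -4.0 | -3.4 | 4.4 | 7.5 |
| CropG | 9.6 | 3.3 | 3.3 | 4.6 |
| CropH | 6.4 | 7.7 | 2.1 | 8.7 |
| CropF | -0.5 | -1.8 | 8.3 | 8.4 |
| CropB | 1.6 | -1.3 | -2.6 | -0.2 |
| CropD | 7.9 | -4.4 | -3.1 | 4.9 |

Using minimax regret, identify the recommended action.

CropG

Column bests: Poor=9.6, Fair=7.7, Good=8.3, Ideal=8.7.
CropA regrets: 13.6, 11.1, 3.9, 1.2 → max 13.6
CropG regrets: 0.0, 4.4, 5.0, 4.1 → max 5.0
CropH regrets: 3.2, 0.0, 6.2, 0.0 → max 6.2
CropF regrets: 10.1, 9.5, 0.0, 0.3 → max 10.1
CropB regrets: 8.0, 9.0, 10.9, 8.9 → max 10.9
CropD regrets: 1.7, 12.1, 11.4, 3.8 → max 12.1
Smallest max regret = 5.0 → CropG.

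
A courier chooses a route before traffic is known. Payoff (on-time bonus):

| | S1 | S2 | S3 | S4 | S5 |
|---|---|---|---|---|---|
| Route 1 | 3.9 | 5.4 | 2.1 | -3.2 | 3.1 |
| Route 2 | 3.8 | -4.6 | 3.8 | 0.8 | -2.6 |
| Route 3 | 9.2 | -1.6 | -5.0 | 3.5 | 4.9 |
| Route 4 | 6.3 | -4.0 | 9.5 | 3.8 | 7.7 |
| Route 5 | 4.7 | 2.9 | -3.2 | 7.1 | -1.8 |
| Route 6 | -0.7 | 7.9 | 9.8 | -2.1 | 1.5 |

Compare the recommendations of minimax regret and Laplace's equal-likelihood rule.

Column bests: S1=9.2, S2=7.9, S3=9.8, S4=7.1, S5=7.7.
Route 1 regrets: 5.3, 2.5, 7.7, 10.3, 4.6 → max 10.3
Route 2 regrets: 5.4, 12.5, 6.0, 6.3, 10.3 → max 12.5
Route 3 regrets: 0.0, 9.5, 14.8, 3.6, 2.8 → max 14.8
Route 4 regrets: 2.9, 11.9, 0.3, 3.3, 0.0 → max 11.9
Route 5 regrets: 4.5, 5.0, 13.0, 0.0, 9.5 → max 13.0
Route 6 regrets: 9.9, 0.0, 0.0, 9.2, 6.2 → max 9.9
Smallest max regret = 9.9 → Route 6.
Row averages: Route 1=2.26, Route 2=0.24, Route 3=2.2, Route 4=4.66, Route 5=1.94, Route 6=3.28
Highest average = 4.66 → Route 4.

minimax regret → Route 6; laplace → Route 4 (disagree)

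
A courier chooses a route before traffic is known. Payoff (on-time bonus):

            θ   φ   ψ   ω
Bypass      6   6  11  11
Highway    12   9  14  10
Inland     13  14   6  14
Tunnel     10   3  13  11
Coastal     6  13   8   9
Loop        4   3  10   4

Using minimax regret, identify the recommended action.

Column bests: θ=13, φ=14, ψ=14, ω=14.
Bypass regrets: 7, 8, 3, 3 → max 8
Highway regrets: 1, 5, 0, 4 → max 5
Inland regrets: 0, 0, 8, 0 → max 8
Tunnel regrets: 3, 11, 1, 3 → max 11
Coastal regrets: 7, 1, 6, 5 → max 7
Loop regrets: 9, 11, 4, 10 → max 11
Smallest max regret = 5 → Highway.

Highway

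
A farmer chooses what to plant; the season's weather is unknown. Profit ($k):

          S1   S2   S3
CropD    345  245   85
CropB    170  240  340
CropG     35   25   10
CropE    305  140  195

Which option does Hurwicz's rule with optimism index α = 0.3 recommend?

CropD: 0.3·345 + 0.7·85 = 163
CropB: 0.3·340 + 0.7·170 = 221
CropG: 0.3·35 + 0.7·10 = 17.5
CropE: 0.3·305 + 0.7·140 = 189.5
Highest Hurwicz score = 221 → CropB.

CropB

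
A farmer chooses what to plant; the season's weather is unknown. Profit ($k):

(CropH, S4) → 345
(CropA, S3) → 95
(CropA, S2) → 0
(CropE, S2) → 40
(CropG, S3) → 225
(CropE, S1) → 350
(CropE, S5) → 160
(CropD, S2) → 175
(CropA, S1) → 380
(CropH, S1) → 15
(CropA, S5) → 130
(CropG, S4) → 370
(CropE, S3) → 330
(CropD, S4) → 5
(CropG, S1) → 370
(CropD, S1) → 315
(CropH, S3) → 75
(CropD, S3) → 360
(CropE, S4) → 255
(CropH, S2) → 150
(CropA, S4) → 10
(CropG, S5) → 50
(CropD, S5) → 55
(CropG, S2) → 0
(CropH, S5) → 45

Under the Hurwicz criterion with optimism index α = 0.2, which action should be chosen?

CropE

CropD: 0.2·360 + 0.8·5 = 76
CropE: 0.2·350 + 0.8·40 = 102
CropA: 0.2·380 + 0.8·0 = 76
CropG: 0.2·370 + 0.8·0 = 74
CropH: 0.2·345 + 0.8·15 = 81
Highest Hurwicz score = 102 → CropE.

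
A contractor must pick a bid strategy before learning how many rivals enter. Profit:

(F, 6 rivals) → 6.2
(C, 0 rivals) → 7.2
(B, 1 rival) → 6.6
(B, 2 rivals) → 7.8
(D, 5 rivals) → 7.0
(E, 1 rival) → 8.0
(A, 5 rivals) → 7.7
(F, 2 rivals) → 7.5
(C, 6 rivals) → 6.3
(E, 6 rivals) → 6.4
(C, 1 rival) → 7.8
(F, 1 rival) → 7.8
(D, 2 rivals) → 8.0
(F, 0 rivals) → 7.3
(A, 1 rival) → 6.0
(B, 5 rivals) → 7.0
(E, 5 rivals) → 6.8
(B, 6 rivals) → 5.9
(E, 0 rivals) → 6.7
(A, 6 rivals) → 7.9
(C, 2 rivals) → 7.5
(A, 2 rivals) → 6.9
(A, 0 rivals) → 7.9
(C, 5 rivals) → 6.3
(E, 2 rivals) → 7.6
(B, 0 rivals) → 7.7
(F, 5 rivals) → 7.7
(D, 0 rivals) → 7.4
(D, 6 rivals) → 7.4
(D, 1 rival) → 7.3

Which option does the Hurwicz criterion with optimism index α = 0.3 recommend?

D

A: 0.3·7.9 + 0.7·6.0 = 6.57
B: 0.3·7.8 + 0.7·5.9 = 6.47
C: 0.3·7.8 + 0.7·6.3 = 6.75
D: 0.3·8.0 + 0.7·7.0 = 7.3
E: 0.3·8.0 + 0.7·6.4 = 6.88
F: 0.3·7.8 + 0.7·6.2 = 6.68
Highest Hurwicz score = 7.3 → D.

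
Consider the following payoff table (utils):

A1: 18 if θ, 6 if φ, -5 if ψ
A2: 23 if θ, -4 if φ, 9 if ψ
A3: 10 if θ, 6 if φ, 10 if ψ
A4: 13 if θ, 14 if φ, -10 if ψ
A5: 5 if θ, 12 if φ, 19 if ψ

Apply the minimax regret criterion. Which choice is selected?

A3

Column bests: θ=23, φ=14, ψ=19.
A1 regrets: 5, 8, 24 → max 24
A2 regrets: 0, 18, 10 → max 18
A3 regrets: 13, 8, 9 → max 13
A4 regrets: 10, 0, 29 → max 29
A5 regrets: 18, 2, 0 → max 18
Smallest max regret = 13 → A3.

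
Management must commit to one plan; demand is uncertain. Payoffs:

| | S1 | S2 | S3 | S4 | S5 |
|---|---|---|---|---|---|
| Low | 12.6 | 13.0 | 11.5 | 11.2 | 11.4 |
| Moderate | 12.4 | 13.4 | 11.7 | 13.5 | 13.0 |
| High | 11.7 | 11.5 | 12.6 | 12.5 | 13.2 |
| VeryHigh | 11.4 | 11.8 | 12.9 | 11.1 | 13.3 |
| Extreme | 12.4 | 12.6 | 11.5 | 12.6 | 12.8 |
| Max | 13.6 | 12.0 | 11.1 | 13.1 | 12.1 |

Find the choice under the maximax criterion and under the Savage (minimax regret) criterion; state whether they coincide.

maximax → Max; minimax regret → Moderate (disagree)

Row maxima: Low=13.0, Moderate=13.5, High=13.2, VeryHigh=13.3, Extreme=12.8, Max=13.6
Best best-case = 13.6 → Max.
Column bests: S1=13.6, S2=13.4, S3=12.9, S4=13.5, S5=13.3.
Low regrets: 1.0, 0.4, 1.4, 2.3, 1.9 → max 2.3
Moderate regrets: 1.2, 0.0, 1.2, 0.0, 0.3 → max 1.2
High regrets: 1.9, 1.9, 0.3, 1.0, 0.1 → max 1.9
VeryHigh regrets: 2.2, 1.6, 0.0, 2.4, 0.0 → max 2.4
Extreme regrets: 1.2, 0.8, 1.4, 0.9, 0.5 → max 1.4
Max regrets: 0.0, 1.4, 1.8, 0.4, 1.2 → max 1.8
Smallest max regret = 1.2 → Moderate.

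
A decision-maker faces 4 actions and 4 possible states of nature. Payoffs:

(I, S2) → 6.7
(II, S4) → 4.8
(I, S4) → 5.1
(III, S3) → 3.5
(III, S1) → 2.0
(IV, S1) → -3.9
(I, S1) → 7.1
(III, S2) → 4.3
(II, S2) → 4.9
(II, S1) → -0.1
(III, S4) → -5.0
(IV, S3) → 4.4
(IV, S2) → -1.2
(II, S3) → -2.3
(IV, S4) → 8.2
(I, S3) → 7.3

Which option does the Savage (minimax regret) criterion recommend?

Column bests: S1=7.1, S2=6.7, S3=7.3, S4=8.2.
I regrets: 0.0, 0.0, 0.0, 3.1 → max 3.1
II regrets: 7.2, 1.8, 9.6, 3.4 → max 9.6
III regrets: 5.1, 2.4, 3.8, 13.2 → max 13.2
IV regrets: 11.0, 7.9, 2.9, 0.0 → max 11.0
Smallest max regret = 3.1 → I.

I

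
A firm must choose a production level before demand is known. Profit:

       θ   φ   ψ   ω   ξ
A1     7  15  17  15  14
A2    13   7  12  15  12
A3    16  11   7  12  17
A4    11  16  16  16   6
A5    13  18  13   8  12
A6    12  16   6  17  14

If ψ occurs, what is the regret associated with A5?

4

Best payoff under ψ is 17.
Regret = 17 − 13 = 4.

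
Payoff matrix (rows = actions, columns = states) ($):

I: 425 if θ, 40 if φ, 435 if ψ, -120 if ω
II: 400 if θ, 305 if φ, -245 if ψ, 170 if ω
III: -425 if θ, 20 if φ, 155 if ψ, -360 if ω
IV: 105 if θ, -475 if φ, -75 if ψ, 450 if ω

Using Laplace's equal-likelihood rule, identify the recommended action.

Row averages: I=195, II=157.5, III=-152.5, IV=1.25
Highest average = 195 → I.

I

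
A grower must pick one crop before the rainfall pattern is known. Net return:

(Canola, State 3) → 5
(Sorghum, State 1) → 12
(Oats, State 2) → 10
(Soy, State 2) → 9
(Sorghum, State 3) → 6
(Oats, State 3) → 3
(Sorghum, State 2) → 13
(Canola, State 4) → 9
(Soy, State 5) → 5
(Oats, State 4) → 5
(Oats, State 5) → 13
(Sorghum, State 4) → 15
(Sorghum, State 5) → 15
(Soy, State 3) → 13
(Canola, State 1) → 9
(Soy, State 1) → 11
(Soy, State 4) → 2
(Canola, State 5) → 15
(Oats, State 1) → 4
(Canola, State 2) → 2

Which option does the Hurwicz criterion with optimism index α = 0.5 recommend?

Soy: 0.5·13 + 0.5·2 = 7.5
Canola: 0.5·15 + 0.5·2 = 8.5
Sorghum: 0.5·15 + 0.5·6 = 10.5
Oats: 0.5·13 + 0.5·3 = 8
Highest Hurwicz score = 10.5 → Sorghum.

Sorghum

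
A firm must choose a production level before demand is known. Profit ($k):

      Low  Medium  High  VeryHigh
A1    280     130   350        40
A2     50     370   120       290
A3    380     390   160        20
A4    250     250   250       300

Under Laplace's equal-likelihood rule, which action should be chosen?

Row averages: A1=200, A2=207.5, A3=237.5, A4=262.5
Highest average = 262.5 → A4.

A4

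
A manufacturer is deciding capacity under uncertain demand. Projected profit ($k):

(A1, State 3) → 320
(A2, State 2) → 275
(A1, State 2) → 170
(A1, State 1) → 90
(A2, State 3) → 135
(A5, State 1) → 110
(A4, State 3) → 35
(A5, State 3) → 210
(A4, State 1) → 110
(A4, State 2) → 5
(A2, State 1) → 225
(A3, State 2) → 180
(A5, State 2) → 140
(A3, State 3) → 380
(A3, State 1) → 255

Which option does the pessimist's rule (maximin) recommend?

A3

Row minima: A1=90, A2=135, A3=180, A4=5, A5=110
Best worst-case = 180 → A3.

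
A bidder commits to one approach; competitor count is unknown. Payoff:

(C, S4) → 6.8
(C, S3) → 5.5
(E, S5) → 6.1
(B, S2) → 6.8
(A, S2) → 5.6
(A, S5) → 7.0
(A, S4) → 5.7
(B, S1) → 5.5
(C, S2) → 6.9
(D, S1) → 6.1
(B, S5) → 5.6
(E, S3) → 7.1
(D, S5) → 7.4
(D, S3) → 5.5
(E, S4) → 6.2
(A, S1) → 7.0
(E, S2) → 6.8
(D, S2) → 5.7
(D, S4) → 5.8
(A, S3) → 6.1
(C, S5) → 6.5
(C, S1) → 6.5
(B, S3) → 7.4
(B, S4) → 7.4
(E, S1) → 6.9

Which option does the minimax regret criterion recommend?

Column bests: S1=7.0, S2=6.9, S3=7.4, S4=7.4, S5=7.4.
A regrets: 0.0, 1.3, 1.3, 1.7, 0.4 → max 1.7
B regrets: 1.5, 0.1, 0.0, 0.0, 1.8 → max 1.8
C regrets: 0.5, 0.0, 1.9, 0.6, 0.9 → max 1.9
D regrets: 0.9, 1.2, 1.9, 1.6, 0.0 → max 1.9
E regrets: 0.1, 0.1, 0.3, 1.2, 1.3 → max 1.3
Smallest max regret = 1.3 → E.

E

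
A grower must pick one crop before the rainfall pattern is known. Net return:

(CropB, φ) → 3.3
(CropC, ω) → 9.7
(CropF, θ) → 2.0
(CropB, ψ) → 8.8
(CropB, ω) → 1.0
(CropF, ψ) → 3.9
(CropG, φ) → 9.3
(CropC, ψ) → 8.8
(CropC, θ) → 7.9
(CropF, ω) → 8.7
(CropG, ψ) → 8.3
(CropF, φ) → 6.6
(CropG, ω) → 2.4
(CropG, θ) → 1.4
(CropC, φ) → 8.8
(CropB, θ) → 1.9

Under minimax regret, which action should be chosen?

Column bests: θ=7.9, φ=9.3, ψ=8.8, ω=9.7.
CropF regrets: 5.9, 2.7, 4.9, 1.0 → max 5.9
CropG regrets: 6.5, 0.0, 0.5, 7.3 → max 7.3
CropC regrets: 0.0, 0.5, 0.0, 0.0 → max 0.5
CropB regrets: 6.0, 6.0, 0.0, 8.7 → max 8.7
Smallest max regret = 0.5 → CropC.

CropC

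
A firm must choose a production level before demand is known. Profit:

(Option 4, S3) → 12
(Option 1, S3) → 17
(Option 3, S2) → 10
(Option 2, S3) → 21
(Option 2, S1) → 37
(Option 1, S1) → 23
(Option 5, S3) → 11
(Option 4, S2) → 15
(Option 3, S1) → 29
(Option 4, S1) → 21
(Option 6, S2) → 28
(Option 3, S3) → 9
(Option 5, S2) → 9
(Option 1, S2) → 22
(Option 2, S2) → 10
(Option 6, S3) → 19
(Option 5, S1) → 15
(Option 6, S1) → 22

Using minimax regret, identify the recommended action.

Column bests: S1=37, S2=28, S3=21.
Option 1 regrets: 14, 6, 4 → max 14
Option 2 regrets: 0, 18, 0 → max 18
Option 3 regrets: 8, 18, 12 → max 18
Option 4 regrets: 16, 13, 9 → max 16
Option 5 regrets: 22, 19, 10 → max 22
Option 6 regrets: 15, 0, 2 → max 15
Smallest max regret = 14 → Option 1.

Option 1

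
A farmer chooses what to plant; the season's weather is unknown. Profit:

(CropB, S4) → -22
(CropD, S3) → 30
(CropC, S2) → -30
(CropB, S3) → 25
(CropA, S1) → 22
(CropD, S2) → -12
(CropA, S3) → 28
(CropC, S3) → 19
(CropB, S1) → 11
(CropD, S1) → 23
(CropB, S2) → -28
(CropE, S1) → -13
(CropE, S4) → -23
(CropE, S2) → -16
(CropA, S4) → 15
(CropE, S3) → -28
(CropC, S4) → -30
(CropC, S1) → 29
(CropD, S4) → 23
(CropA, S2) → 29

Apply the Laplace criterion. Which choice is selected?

Row averages: CropC=-3, CropB=-3.5, CropD=16, CropA=23.5, CropE=-20
Highest average = 23.5 → CropA.

CropA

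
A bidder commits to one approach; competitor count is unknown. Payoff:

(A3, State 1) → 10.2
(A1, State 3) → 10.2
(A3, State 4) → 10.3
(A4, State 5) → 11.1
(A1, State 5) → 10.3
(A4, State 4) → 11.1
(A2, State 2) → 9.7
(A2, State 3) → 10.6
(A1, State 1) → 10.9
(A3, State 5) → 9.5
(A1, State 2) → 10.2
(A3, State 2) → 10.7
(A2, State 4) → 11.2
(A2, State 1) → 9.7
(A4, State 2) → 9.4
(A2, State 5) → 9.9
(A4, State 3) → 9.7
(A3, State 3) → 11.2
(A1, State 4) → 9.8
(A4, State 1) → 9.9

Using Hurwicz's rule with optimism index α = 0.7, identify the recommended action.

A2

A1: 0.7·10.9 + 0.3·9.8 = 10.57
A2: 0.7·11.2 + 0.3·9.7 = 10.75
A3: 0.7·11.2 + 0.3·9.5 = 10.69
A4: 0.7·11.1 + 0.3·9.4 = 10.59
Highest Hurwicz score = 10.75 → A2.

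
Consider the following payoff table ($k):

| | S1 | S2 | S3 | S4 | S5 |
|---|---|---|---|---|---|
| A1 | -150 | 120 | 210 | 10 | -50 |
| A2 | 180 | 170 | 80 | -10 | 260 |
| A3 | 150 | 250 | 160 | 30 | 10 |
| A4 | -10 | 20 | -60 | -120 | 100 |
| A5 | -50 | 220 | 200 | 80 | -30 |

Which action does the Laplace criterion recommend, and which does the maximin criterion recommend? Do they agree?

Row averages: A1=28, A2=136, A3=120, A4=-14, A5=84
Highest average = 136 → A2.
Row minima: A1=-150, A2=-10, A3=10, A4=-120, A5=-50
Best worst-case = 10 → A3.

laplace → A2; maximin → A3 (disagree)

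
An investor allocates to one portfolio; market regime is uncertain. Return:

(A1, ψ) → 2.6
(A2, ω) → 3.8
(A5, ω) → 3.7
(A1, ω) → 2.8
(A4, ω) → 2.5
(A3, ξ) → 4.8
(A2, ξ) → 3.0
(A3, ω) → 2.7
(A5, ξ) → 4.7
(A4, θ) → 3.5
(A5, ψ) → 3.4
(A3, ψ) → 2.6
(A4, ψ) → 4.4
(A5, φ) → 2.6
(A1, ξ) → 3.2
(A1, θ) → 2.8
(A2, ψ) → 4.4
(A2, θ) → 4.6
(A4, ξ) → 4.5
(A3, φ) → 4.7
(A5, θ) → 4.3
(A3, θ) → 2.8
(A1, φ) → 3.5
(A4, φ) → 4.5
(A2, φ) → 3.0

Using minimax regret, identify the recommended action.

Column bests: θ=4.6, φ=4.7, ψ=4.4, ω=3.8, ξ=4.8.
A1 regrets: 1.8, 1.2, 1.8, 1.0, 1.6 → max 1.8
A2 regrets: 0.0, 1.7, 0.0, 0.0, 1.8 → max 1.8
A3 regrets: 1.8, 0.0, 1.8, 1.1, 0.0 → max 1.8
A4 regrets: 1.1, 0.2, 0.0, 1.3, 0.3 → max 1.3
A5 regrets: 0.3, 2.1, 1.0, 0.1, 0.1 → max 2.1
Smallest max regret = 1.3 → A4.

A4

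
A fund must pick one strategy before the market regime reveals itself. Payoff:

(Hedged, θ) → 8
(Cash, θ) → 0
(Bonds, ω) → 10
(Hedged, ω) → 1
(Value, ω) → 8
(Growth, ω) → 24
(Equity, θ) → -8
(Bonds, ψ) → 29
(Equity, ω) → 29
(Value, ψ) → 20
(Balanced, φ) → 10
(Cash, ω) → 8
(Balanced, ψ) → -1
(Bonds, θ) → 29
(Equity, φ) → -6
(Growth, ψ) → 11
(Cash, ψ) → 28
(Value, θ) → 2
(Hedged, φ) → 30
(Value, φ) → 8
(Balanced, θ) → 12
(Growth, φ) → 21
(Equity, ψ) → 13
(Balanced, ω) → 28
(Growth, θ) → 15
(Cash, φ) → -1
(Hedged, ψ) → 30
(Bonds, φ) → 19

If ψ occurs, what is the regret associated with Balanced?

Best payoff under ψ is 30.
Regret = 30 − (-1) = 31.

31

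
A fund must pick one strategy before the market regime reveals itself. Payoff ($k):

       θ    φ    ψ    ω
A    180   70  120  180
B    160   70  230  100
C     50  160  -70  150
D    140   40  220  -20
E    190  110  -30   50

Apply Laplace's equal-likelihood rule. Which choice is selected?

Row averages: A=137.5, B=140, C=72.5, D=95, E=80
Highest average = 140 → B.

B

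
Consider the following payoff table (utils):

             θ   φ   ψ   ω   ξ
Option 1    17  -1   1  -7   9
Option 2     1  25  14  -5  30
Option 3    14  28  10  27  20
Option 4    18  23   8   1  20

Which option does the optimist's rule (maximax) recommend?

Row maxima: Option 1=17, Option 2=30, Option 3=28, Option 4=23
Best best-case = 30 → Option 2.

Option 2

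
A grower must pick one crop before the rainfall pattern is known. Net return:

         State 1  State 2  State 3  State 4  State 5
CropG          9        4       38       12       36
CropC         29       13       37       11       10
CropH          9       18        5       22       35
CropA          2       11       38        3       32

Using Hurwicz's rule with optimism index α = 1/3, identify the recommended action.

CropC

CropG: 1/3·38 + 2/3·4 = 46/3
CropC: 1/3·37 + 2/3·10 = 19
CropH: 1/3·35 + 2/3·5 = 15
CropA: 1/3·38 + 2/3·2 = 14
Highest Hurwicz score = 19 → CropC.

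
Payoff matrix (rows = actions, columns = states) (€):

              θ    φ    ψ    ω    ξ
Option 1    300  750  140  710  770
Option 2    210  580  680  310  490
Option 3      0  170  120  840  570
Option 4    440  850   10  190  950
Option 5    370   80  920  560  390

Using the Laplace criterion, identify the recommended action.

Row averages: Option 1=534, Option 2=454, Option 3=340, Option 4=488, Option 5=464
Highest average = 534 → Option 1.

Option 1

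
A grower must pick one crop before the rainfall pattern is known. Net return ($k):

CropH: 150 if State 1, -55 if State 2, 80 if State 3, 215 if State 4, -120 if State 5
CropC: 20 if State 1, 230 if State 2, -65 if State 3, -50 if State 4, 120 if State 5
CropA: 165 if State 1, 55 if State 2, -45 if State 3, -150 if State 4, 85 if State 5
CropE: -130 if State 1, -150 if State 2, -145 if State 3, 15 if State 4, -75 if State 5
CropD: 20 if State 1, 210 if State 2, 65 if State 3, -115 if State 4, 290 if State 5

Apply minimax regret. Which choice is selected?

CropC

Column bests: State 1=165, State 2=230, State 3=80, State 4=215, State 5=290.
CropH regrets: 15, 285, 0, 0, 410 → max 410
CropC regrets: 145, 0, 145, 265, 170 → max 265
CropA regrets: 0, 175, 125, 365, 205 → max 365
CropE regrets: 295, 380, 225, 200, 365 → max 380
CropD regrets: 145, 20, 15, 330, 0 → max 330
Smallest max regret = 265 → CropC.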